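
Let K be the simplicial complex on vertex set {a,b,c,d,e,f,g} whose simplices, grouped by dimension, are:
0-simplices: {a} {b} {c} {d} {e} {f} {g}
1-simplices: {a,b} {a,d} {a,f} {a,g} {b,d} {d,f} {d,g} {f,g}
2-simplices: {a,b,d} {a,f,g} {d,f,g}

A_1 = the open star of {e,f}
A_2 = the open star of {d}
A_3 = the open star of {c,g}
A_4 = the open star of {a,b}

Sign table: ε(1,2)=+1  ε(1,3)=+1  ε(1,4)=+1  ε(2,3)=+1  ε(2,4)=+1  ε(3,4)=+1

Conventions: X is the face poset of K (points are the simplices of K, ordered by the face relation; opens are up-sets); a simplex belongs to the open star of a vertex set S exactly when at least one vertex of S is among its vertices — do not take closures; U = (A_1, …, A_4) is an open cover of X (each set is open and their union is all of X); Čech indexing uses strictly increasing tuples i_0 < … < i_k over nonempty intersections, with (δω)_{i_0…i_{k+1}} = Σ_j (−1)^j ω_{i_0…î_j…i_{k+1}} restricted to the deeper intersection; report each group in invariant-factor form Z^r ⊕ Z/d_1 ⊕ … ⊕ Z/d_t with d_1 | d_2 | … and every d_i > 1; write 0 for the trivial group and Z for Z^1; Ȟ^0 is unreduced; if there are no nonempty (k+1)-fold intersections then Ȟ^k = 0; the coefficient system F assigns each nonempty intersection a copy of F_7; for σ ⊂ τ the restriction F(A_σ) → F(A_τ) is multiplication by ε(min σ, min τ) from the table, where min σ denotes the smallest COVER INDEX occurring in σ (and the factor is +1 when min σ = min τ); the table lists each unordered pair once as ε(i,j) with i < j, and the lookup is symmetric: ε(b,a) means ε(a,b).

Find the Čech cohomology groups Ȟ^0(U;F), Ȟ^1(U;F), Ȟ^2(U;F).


Ȟ^0 ≅ Z/7, Ȟ^1 ≅ Z/7 and Ȟ^2 ≅ 0

cover nerve:
  A1={{e},{f},{a,f},{d,f},{f,g},{a,f,g},{d,f,g}} A2={{d},{a,d},{b,d},{d,f},{d,g},{a,b,d},{d,f,g}} A3={{c},{g},{a,g},{d,g},{f,g},{a,f,g},{d,f,g}} A4={{a},{b},{a,b},{a,d},{a,f},{a,g},{b,d},{a,b,d},{a,f,g}}
  A12={{d,f},{d,f,g}} A13={{f,g},{a,f,g},{d,f,g}} A14={{a,f},{a,f,g}} A23={{d,g},{d,f,g}} A24={{a,d},{b,d},{a,b,d}} A34={{a,g},{a,f,g}}
  A123={{d,f,g}} A134={{a,f,g}}
C dims 4,6,2; δ0: rk_F7 3; δ1: rk_F7 2
Ȟ^0: (4−3)−0=1 ⇒ Z/7
Ȟ^1: (6−2)−3=1 ⇒ Z/7
Ȟ^2: (2−0)−2=0 ⇒ 0


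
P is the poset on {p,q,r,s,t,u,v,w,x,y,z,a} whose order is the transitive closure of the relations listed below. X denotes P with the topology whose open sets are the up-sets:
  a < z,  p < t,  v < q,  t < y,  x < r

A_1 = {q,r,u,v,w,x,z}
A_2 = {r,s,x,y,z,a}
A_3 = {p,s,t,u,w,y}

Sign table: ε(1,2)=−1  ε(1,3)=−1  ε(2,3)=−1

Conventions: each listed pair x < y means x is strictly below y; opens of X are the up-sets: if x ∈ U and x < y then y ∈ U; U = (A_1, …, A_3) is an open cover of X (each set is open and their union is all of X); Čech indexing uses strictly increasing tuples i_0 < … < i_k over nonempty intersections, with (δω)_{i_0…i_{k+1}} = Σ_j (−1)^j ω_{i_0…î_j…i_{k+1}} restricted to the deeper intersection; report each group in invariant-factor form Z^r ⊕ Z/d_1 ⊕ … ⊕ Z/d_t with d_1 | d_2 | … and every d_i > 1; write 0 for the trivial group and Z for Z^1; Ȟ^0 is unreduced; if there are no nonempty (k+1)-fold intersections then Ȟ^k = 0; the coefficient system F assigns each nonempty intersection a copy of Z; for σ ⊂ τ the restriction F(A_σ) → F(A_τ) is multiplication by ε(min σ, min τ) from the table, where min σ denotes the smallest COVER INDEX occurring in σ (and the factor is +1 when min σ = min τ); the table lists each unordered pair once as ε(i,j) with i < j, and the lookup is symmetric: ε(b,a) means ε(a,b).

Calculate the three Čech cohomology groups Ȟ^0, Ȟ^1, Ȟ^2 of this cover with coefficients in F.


intersection data:
  A12={r,x,z} A13={u,w} A23={s,y}
C dims 3,3; δ0: rk 3, SNF 1^2·2
Ȟ^0 = (3 − 3) − 0 = 0, so Ȟ^0 ≅ 0
Ȟ^1 = (3 − 0) − 3 = 0 plus torsion [2], so Ȟ^1 ≅ Z/2
Ȟ^2 = (0 − 0) − 0 = 0, so Ȟ^2 ≅ 0

Ȟ^0 = 0,  Ȟ^1 = Z/2,  Ȟ^2 = 0


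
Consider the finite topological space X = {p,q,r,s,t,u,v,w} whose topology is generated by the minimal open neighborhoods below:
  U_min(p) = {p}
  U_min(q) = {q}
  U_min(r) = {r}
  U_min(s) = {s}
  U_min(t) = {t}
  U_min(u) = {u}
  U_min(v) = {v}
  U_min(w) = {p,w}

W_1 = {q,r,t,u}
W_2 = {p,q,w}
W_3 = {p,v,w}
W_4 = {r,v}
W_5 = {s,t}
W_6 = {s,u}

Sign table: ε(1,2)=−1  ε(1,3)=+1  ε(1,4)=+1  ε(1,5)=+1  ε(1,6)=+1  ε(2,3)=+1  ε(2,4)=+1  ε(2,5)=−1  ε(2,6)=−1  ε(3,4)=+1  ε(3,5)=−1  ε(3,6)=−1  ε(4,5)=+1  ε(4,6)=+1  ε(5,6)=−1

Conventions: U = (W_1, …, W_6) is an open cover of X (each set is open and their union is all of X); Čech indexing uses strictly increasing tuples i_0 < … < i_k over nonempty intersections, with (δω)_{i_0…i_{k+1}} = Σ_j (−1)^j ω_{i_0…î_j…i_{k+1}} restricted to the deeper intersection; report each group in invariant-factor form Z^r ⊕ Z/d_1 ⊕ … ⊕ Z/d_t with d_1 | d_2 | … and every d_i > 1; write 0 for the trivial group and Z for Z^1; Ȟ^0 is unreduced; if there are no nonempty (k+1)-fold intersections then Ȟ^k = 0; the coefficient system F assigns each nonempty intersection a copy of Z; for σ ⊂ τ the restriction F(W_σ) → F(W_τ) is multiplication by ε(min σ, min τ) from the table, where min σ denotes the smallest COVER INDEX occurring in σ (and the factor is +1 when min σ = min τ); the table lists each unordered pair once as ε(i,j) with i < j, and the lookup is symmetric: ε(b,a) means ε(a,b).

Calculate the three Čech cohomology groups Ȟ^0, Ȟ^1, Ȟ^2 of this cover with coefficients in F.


Ȟ^0 ≅ 0, Ȟ^1 ≅ Z ⊕ Z/2, Ȟ^2 ≅ 0

intersection data:
  W12={q} W14={r} W15={t} W16={u} W23={p,w} W34={v} W56={s}
C dims 6,7; δ0: rk 6, SNF 1^5·2
Ȟ^0 = (6 − 6) − 0 = 0, so Ȟ^0 ≅ 0
Ȟ^1 = (7 − 0) − 6 = 1 plus torsion [2], so Ȟ^1 ≅ Z ⊕ Z/2
Ȟ^2 = (0 − 0) − 0 = 0, so Ȟ^2 ≅ 0


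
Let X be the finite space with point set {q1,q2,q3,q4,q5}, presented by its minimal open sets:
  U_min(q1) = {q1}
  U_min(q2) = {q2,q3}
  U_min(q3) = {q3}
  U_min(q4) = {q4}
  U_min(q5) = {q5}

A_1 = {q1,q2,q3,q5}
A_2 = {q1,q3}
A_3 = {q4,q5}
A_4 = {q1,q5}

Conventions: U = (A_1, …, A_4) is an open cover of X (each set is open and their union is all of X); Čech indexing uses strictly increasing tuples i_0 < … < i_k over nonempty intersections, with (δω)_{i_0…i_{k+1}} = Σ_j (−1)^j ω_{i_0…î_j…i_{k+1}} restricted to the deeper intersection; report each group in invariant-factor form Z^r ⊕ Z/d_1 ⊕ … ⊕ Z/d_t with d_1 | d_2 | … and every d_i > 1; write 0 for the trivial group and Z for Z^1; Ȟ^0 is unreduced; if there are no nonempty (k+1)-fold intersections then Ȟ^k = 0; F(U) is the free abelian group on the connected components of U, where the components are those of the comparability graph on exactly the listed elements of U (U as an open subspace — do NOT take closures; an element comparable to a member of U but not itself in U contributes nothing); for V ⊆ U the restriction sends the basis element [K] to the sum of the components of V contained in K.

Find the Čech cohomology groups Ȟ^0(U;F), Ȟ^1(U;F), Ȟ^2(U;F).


Ȟ^0 ≅ Z^4,  Ȟ^1 ≅ 0,  Ȟ^2 ≅ 0

intersection data:
  A12={q1,q3} A13={q5} A14={q1,q5} A24={q1} A34={q5}
  A124={q1} A134={q5}
components per intersection:
  A1: {q1} {q2,q3} {q5}
  A2: {q1} {q3}
  A3: {q4} {q5}
  A4: {q1} {q5}
  A12: {q1} {q3}
  A13: {q5}
  A14: {q1} {q5}
  A24: {q1}
  A34: {q5}
  A124: {q1}
  A134: {q5}
C dims 9,7,2; δ0: rk 5, SNF 1^5; δ1: rk 2, SNF 1^2
Ȟ^0 = (9 − 5) − 0 = 4, so Ȟ^0 ≅ Z^4
Ȟ^1 = (7 − 2) − 5 = 0, so Ȟ^1 ≅ 0
Ȟ^2 = (2 − 0) − 2 = 0, so Ȟ^2 ≅ 0


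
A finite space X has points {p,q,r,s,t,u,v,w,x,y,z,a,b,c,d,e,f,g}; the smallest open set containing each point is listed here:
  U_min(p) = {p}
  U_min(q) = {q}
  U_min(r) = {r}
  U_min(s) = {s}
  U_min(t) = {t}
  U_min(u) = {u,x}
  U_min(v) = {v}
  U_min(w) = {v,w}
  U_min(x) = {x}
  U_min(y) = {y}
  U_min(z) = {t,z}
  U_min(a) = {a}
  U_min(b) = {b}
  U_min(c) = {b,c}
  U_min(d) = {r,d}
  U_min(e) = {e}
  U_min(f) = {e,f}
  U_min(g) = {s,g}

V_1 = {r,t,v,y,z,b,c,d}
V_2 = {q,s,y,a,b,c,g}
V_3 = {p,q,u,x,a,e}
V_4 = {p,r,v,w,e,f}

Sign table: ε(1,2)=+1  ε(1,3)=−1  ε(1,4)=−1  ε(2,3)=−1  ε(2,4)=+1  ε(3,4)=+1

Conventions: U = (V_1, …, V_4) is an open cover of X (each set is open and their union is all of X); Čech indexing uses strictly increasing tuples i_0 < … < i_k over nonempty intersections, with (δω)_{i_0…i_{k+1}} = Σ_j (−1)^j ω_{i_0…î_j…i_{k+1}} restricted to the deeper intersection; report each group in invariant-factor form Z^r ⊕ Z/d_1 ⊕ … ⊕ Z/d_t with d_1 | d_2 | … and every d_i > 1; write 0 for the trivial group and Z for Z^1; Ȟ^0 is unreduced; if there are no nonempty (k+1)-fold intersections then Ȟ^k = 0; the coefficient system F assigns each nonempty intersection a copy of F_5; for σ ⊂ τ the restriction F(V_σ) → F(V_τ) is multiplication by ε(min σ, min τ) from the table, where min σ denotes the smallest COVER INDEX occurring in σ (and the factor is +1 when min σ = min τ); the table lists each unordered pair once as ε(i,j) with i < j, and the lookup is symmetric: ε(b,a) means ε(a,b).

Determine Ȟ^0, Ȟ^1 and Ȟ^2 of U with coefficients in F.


nonempty intersections:
  V12={y,b,c} V14={r,v} V23={q,a} V34={p,e}
C dims 4,4; δ0: rk_F5 3
Ȟ^0: (4−3)−0=1 ⇒ Z/5
Ȟ^1: (4−0)−3=1 ⇒ Z/5
Ȟ^2: (0−0)−0=0 ⇒ 0

Ȟ^0 = Z/5, Ȟ^1 = Z/5 and Ȟ^2 = 0


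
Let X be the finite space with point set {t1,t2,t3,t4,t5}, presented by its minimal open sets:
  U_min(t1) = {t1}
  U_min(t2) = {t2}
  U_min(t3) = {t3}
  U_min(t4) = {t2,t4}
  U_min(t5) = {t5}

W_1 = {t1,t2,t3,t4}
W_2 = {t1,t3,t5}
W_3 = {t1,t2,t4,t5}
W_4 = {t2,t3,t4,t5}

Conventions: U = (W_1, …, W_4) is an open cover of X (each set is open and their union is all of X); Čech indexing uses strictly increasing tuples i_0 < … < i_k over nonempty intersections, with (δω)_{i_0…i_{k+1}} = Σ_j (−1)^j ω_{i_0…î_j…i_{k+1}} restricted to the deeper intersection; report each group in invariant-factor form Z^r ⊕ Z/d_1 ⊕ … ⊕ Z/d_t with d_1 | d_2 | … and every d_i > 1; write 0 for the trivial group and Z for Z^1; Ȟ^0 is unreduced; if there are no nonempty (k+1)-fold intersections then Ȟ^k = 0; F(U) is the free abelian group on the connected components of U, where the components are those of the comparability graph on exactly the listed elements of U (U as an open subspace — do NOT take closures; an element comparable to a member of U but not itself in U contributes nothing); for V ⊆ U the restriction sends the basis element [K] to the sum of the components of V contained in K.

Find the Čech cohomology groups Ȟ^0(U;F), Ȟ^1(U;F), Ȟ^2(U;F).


Ȟ^0 = Z^4,  Ȟ^1 = 0,  Ȟ^2 = 0

nerve simplices:
  W12={t1,t3} W13={t1,t2,t4} W14={t2,t3,t4} W23={t1,t5} W24={t3,t5} W34={t2,t4,t5}
  W123={t1} W124={t3} W134={t2,t4} W234={t5}
components per intersection:
  W1: {t1} {t2,t4} {t3}
  W2: {t1} {t3} {t5}
  W3: {t1} {t2,t4} {t5}
  W4: {t2,t4} {t3} {t5}
  W12: {t1} {t3}
  W13: {t1} {t2,t4}
  W14: {t2,t4} {t3}
  W23: {t1} {t5}
  W24: {t3} {t5}
  W34: {t2,t4} {t5}
  W123: {t1}
  W124: {t3}
  W134: {t2,t4}
  W234: {t5}
C dims 12,12,4; δ0: rk 8, SNF 1^8; δ1: rk 4, SNF 1^4
degree 0: 12−8−0 = 4 → Ȟ^0 ≅ Z^4
degree 1: 12−4−8 = 0 → Ȟ^1 ≅ 0
degree 2: 4−0−4 = 0 → Ȟ^2 ≅ 0


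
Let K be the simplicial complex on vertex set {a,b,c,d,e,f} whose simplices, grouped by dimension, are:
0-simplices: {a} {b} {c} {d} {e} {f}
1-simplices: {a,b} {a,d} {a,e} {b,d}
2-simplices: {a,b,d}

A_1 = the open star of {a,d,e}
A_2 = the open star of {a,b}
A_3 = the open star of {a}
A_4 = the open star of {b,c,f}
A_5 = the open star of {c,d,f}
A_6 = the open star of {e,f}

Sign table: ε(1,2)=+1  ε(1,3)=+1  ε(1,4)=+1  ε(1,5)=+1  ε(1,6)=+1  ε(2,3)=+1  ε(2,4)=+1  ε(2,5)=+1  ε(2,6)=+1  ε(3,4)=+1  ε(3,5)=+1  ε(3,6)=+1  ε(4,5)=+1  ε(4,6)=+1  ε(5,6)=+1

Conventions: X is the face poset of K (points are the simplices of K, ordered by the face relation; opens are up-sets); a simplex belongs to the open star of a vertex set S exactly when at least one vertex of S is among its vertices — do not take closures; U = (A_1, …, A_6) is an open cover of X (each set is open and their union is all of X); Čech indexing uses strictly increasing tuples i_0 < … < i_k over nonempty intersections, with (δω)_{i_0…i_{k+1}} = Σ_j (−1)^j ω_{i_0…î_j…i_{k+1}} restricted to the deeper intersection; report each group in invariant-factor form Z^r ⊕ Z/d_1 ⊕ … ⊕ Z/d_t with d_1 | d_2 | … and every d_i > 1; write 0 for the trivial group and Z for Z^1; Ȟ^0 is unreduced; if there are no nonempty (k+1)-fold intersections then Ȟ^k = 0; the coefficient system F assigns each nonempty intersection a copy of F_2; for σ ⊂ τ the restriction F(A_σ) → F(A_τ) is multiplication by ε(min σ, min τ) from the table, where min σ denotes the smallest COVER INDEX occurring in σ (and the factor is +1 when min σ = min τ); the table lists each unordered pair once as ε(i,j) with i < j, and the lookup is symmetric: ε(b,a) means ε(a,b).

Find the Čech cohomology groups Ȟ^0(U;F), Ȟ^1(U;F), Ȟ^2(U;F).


cover nerve:
  A1={{a},{d},{e},{a,b},{a,d},{a,e},{b,d},{a,b,d}} A2={{a},{b},{a,b},{a,d},{a,e},{b,d},{a,b,d}} A3={{a},{a,b},{a,d},{a,e},{a,b,d}} A4={{b},{c},{f},{a,b},{b,d},{a,b,d}} A5={{c},{d},{f},{a,d},{b,d},{a,b,d}} A6={{e},{f},{a,e}}
  A12={{a},{a,b},{a,d},{a,e},{b,d},{a,b,d}} A13={{a},{a,b},{a,d},{a,e},{a,b,d}} A14={{a,b},{b,d},{a,b,d}} A15={{d},{a,d},{b,d},{a,b,d}} A16={{e},{a,e}} A23={{a},{a,b},{a,d},{a,e},{a,b,d}} A24={{b},{a,b},{b,d},{a,b,d}} A25={{a,d},{b,d},{a,b,d}} A26={{a,e}} A34={{a,b},{a,b,d}} A35={{a,d},{a,b,d}} A36={{a,e}} A45={{c},{f},{b,d},{a,b,d}} A46={{f}} A56={{f}}
  A123={{a},{a,b},{a,d},{a,e},{a,b,d}} A124={{a,b},{b,d},{a,b,d}} A125={{a,d},{b,d},{a,b,d}} A126={{a,e}} A134={{a,b},{a,b,d}} A135={{a,d},{a,b,d}} A136={{a,e}} A145={{b,d},{a,b,d}} A234={{a,b},{a,b,d}} A235={{a,d},{a,b,d}} A236={{a,e}} A245={{b,d},{a,b,d}} A345={{a,b,d}} A456={{f}}
  A1234={{a,b},{a,b,d}} A1235={{a,d},{a,b,d}} A1236={{a,e}} A1245={{b,d},{a,b,d}} A1345={{a,b,d}} A2345={{a,b,d}}
  A12345={{a,b,d}}
C dims 6,15,14,6; δ0: rk_F2 5; δ1: rk_F2 9; δ2: rk_F2 5
Ȟ^0: (6−5)−0=1 ⇒ Z/2
Ȟ^1: (15−9)−5=1 ⇒ Z/2
Ȟ^2: (14−5)−9=0 ⇒ 0

Ȟ^0 = Z/2, Ȟ^1 = Z/2, Ȟ^2 = 0


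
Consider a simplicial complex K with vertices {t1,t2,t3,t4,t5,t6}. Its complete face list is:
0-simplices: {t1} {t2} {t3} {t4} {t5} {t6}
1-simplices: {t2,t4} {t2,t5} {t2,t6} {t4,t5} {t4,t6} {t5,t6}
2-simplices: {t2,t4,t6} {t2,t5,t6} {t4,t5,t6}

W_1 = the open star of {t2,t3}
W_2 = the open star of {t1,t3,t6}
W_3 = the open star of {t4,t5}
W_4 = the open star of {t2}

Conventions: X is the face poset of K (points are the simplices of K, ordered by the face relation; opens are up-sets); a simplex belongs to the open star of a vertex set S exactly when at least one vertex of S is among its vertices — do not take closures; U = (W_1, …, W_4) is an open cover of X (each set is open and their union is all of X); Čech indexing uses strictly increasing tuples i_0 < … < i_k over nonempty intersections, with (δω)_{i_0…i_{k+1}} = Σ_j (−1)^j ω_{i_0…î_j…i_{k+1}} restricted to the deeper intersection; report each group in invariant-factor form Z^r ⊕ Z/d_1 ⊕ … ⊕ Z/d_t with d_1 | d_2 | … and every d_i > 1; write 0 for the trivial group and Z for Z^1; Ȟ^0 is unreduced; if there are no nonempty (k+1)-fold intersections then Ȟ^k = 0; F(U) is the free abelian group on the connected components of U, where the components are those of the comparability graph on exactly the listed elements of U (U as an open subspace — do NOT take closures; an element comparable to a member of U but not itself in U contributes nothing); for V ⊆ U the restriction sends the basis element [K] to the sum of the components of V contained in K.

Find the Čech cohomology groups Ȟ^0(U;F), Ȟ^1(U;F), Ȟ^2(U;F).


Ȟ^0 ≅ Z^3; Ȟ^1 ≅ 0; Ȟ^2 ≅ 0

nonempty intersections:
  W1={{t2},{t3},{t2,t4},{t2,t5},{t2,t6},{t2,t4,t6},{t2,t5,t6}} W2={{t1},{t3},{t6},{t2,t6},{t4,t6},{t5,t6},{t2,t4,t6},{t2,t5,t6},{t4,t5,t6}} W3={{t4},{t5},{t2,t4},{t2,t5},{t4,t5},{t4,t6},{t5,t6},{t2,t4,t6},{t2,t5,t6},{t4,t5,t6}} W4={{t2},{t2,t4},{t2,t5},{t2,t6},{t2,t4,t6},{t2,t5,t6}}
  W12={{t3},{t2,t6},{t2,t4,t6},{t2,t5,t6}} W13={{t2,t4},{t2,t5},{t2,t4,t6},{t2,t5,t6}} W14={{t2},{t2,t4},{t2,t5},{t2,t6},{t2,t4,t6},{t2,t5,t6}} W23={{t4,t6},{t5,t6},{t2,t4,t6},{t2,t5,t6},{t4,t5,t6}} W24={{t2,t6},{t2,t4,t6},{t2,t5,t6}} W34={{t2,t4},{t2,t5},{t2,t4,t6},{t2,t5,t6}}
  W123={{t2,t4,t6},{t2,t5,t6}} W124={{t2,t6},{t2,t4,t6},{t2,t5,t6}} W134={{t2,t4},{t2,t5},{t2,t4,t6},{t2,t5,t6}} W234={{t2,t4,t6},{t2,t5,t6}}
  W1234={{t2,t4,t6},{t2,t5,t6}}
components per intersection:
  W1: {{t2},{t2,t4},{t2,t5},{t2,t6},{t2,t4,t6},{t2,t5,t6}} {{t3}}
  W2: {{t1}} {{t3}} {{t6},{t2,t6},{t4,t6},{t5,t6},{t2,t4,t6},{t2,t5,t6},{t4,t5,t6}}
  W3: {{t4},{t5},{t2,t4},{t2,t5},{t4,t5},{t4,t6},{t5,t6},{t2,t4,t6},{t2,t5,t6},{t4,t5,t6}}
  W4: {{t2},{t2,t4},{t2,t5},{t2,t6},{t2,t4,t6},{t2,t5,t6}}
  W12: {{t3}} {{t2,t6},{t2,t4,t6},{t2,t5,t6}}
  W13: {{t2,t4},{t2,t4,t6}} {{t2,t5},{t2,t5,t6}}
  W14: {{t2},{t2,t4},{t2,t5},{t2,t6},{t2,t4,t6},{t2,t5,t6}}
  W23: {{t4,t6},{t5,t6},{t2,t4,t6},{t2,t5,t6},{t4,t5,t6}}
  W24: {{t2,t6},{t2,t4,t6},{t2,t5,t6}}
  W34: {{t2,t4},{t2,t4,t6}} {{t2,t5},{t2,t5,t6}}
  W123: {{t2,t4,t6}} {{t2,t5,t6}}
  W124: {{t2,t6},{t2,t4,t6},{t2,t5,t6}}
  W134: {{t2,t4},{t2,t4,t6}} {{t2,t5},{t2,t5,t6}}
  W234: {{t2,t4,t6}} {{t2,t5,t6}}
  W1234: {{t2,t4,t6}} {{t2,t5,t6}}
C dims 7,9,7,2; δ0: rk 4, SNF 1^4; δ1: rk 5, SNF 1^5; δ2: rk 2, SNF 1^2
Ȟ^0: (7−4)−0=3 ⇒ Z^3
Ȟ^1: (9−5)−4=0 ⇒ 0
Ȟ^2: (7−2)−5=0 ⇒ 0


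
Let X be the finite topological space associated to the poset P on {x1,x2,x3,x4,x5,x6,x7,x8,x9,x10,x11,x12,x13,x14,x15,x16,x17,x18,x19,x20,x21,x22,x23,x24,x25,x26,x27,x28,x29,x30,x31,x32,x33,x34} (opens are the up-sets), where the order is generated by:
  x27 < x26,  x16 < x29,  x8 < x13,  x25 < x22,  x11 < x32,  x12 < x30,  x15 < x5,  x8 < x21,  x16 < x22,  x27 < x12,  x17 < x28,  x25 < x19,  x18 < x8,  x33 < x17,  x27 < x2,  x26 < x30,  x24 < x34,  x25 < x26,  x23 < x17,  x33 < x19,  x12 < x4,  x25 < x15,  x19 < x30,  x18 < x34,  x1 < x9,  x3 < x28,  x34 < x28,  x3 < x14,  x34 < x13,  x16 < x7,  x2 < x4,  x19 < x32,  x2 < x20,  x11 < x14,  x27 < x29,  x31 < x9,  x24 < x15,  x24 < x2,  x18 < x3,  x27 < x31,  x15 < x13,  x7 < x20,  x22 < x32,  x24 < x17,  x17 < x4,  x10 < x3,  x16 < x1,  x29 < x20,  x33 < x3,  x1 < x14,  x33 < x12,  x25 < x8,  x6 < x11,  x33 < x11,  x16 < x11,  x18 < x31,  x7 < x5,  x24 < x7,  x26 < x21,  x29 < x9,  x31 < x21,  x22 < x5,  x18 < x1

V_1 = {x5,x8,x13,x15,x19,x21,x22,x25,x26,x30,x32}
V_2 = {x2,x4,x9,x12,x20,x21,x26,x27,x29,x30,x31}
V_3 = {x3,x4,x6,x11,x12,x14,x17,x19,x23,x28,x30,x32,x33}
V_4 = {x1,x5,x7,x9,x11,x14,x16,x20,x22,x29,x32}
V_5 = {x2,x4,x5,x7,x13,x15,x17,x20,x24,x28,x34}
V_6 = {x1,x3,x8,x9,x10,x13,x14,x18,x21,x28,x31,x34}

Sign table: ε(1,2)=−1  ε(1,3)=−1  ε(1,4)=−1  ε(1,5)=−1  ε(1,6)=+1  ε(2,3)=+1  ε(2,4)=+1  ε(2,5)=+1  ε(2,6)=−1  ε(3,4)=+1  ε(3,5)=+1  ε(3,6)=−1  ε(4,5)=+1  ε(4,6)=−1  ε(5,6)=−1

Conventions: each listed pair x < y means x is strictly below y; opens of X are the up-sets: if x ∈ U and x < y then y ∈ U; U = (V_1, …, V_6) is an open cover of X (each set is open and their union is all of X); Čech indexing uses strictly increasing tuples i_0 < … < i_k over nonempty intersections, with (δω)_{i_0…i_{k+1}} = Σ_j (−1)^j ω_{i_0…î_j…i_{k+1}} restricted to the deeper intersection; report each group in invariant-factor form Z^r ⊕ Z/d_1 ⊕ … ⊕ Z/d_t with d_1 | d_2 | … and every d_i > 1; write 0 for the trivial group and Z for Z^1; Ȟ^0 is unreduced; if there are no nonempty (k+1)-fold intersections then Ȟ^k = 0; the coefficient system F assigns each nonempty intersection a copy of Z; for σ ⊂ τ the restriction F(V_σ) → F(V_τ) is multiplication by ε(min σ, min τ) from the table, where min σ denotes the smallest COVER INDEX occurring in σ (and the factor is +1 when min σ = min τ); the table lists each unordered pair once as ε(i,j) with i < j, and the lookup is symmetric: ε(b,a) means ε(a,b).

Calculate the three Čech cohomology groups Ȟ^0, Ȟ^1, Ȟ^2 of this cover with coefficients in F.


Ȟ^0(U;F) ≅ Z, Ȟ^1(U;F) ≅ 0, Ȟ^2(U;F) ≅ Z/2

intersection data:
  V12={x21,x26,x30} V13={x19,x30,x32} V14={x5,x22,x32} V15={x5,x13,x15} V16={x8,x13,x21} V23={x4,x12,x30} V24={x9,x20,x29} V25={x2,x4,x20} V26={x9,x21,x31} V34={x11,x14,x32} V35={x4,x17,x28} V36={x3,x14,x28} V45={x5,x7,x20} V46={x1,x9,x14} V56={x13,x28,x34}
  V123={x30} V126={x21} V134={x32} V145={x5} V156={x13} V235={x4} V245={x20} V246={x9} V346={x14} V356={x28}
C dims 6,15,10; δ0: rk 5, SNF 1^5; δ1: rk 10, SNF 1^9·2
Ȟ^0 = (6 − 5) − 0 = 1, so Ȟ^0 ≅ Z
Ȟ^1 = (15 − 10) − 5 = 0, so Ȟ^1 ≅ 0
Ȟ^2 = (10 − 0) − 10 = 0 plus torsion [2], so Ȟ^2 ≅ Z/2


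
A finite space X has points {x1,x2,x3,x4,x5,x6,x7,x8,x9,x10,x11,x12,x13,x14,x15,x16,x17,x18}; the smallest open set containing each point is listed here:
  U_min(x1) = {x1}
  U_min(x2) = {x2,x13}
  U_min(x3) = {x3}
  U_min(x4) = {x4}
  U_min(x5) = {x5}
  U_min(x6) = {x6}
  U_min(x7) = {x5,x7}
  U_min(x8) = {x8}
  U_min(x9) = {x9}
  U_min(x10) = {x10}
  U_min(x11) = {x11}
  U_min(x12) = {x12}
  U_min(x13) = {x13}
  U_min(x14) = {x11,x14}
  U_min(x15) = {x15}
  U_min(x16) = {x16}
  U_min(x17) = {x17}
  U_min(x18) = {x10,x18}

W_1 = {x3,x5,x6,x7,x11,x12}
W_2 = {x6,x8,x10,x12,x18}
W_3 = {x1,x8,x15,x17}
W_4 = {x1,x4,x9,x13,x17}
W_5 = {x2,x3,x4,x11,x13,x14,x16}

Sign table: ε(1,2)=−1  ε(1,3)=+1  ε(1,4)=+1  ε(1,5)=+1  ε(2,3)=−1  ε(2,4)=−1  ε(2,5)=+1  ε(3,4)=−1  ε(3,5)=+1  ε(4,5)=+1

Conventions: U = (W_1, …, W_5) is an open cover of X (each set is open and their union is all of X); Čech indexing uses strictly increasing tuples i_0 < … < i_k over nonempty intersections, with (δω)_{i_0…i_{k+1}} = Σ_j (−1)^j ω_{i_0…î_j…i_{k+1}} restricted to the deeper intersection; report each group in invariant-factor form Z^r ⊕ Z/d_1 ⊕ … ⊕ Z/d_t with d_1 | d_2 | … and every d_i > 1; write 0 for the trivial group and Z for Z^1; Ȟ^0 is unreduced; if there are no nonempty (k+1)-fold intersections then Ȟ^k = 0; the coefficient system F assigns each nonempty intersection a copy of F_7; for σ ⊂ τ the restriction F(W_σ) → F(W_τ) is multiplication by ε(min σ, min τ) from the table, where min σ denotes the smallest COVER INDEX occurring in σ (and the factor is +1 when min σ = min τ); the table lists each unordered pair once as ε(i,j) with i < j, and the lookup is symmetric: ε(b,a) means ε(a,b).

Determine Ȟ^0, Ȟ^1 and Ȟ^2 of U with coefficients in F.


intersection data:
  W12={x6,x12} W15={x3,x11} W23={x8} W34={x1,x17} W45={x4,x13}
C dims 5,5; δ0: rk_F7 5
Ȟ^0 = (5 − 5) − 0 = 0, so Ȟ^0 ≅ 0
Ȟ^1 = (5 − 0) − 5 = 0, so Ȟ^1 ≅ 0
Ȟ^2 = (0 − 0) − 0 = 0, so Ȟ^2 ≅ 0

Ȟ^0(U;F) ≅ 0, Ȟ^1(U;F) ≅ 0 and Ȟ^2(U;F) ≅ 0


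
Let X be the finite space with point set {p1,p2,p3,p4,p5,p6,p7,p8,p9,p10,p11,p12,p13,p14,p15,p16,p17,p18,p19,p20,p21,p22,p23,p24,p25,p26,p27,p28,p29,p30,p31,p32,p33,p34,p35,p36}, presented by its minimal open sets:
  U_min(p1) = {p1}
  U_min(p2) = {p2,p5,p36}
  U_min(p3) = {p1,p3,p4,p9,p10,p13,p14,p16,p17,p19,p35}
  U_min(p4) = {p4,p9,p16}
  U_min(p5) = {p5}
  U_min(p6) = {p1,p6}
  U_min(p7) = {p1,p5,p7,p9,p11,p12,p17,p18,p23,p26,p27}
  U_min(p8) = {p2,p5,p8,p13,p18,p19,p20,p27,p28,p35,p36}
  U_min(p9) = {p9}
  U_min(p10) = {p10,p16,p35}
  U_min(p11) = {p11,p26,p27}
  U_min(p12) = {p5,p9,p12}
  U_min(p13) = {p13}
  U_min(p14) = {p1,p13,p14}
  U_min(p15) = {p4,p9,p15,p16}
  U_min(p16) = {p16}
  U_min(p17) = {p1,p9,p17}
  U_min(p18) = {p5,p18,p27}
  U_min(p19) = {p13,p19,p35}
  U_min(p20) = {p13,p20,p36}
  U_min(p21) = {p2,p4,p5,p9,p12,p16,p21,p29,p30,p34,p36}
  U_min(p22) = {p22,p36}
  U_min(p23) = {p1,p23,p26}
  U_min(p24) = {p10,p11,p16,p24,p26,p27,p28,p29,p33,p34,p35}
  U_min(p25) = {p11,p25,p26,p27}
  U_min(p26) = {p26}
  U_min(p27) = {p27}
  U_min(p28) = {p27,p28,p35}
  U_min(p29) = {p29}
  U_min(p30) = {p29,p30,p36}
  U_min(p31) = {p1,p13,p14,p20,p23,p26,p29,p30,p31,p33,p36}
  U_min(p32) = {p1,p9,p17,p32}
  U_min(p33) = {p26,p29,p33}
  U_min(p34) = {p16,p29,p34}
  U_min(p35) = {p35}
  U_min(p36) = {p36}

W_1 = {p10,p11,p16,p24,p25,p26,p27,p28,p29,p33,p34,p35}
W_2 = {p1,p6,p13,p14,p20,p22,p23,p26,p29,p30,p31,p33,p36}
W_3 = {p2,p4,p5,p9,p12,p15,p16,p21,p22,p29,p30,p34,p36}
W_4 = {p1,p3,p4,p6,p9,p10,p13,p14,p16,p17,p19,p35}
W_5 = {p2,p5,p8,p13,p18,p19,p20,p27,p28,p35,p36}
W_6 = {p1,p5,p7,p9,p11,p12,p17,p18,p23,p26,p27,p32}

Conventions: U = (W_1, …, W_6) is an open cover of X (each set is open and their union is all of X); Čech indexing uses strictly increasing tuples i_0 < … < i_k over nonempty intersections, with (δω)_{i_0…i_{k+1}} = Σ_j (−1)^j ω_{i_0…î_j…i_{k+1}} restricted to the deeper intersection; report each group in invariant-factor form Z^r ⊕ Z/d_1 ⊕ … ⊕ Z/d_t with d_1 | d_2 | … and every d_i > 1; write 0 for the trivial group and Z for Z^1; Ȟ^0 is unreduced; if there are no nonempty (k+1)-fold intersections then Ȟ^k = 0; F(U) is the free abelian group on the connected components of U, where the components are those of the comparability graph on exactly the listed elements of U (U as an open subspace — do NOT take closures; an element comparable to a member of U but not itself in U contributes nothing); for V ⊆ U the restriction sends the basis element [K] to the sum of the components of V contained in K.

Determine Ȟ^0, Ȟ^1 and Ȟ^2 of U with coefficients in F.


nerve of the cover:
  W12={p26,p29,p33} W13={p16,p29,p34} W14={p10,p16,p35} W15={p27,p28,p35} W16={p11,p26,p27} W23={p22,p29,p30,p36} W24={p1,p6,p13,p14} W25={p13,p20,p36} W26={p1,p23,p26} W34={p4,p9,p16} W35={p2,p5,p36} W36={p5,p9,p12} W45={p13,p19,p35} W46={p1,p9,p17} W56={p5,p18,p27}
  W123={p29} W126={p26} W134={p16} W145={p35} W156={p27} W235={p36} W245={p13} W246={p1} W346={p9} W356={p5}
components per intersection:
  W1: {p10,p11,p16,p24,p25,p26,p27,p28,p29,p33,p34,p35}
  W2: {p1,p6,p13,p14,p20,p22,p23,p26,p29,p30,p31,p33,p36}
  W3: {p2,p4,p5,p9,p12,p15,p16,p21,p22,p29,p30,p34,p36}
  W4: {p1,p3,p4,p6,p9,p10,p13,p14,p16,p17,p19,p35}
  W5: {p2,p5,p8,p13,p18,p19,p20,p27,p28,p35,p36}
  W6: {p1,p5,p7,p9,p11,p12,p17,p18,p23,p26,p27,p32}
  W12: {p26,p29,p33}
  W13: {p16,p29,p34}
  W14: {p10,p16,p35}
  W15: {p27,p28,p35}
  W16: {p11,p26,p27}
  W23: {p22,p29,p30,p36}
  W24: {p1,p6,p13,p14}
  W25: {p13,p20,p36}
  W26: {p1,p23,p26}
  W34: {p4,p9,p16}
  W35: {p2,p5,p36}
  W36: {p5,p9,p12}
  W45: {p13,p19,p35}
  W46: {p1,p9,p17}
  W56: {p5,p18,p27}
  W123: {p29}
  W126: {p26}
  W134: {p16}
  W145: {p35}
  W156: {p27}
  W235: {p36}
  W245: {p13}
  W246: {p1}
  W346: {p9}
  W356: {p5}
C dims 6,15,10; δ0: rk 5, SNF 1^5; δ1: rk 10, SNF 1^9·2
Ȟ^0 = (6 − 5) − 0 = 1, so Ȟ^0 ≅ Z
Ȟ^1 = (15 − 10) − 5 = 0, so Ȟ^1 ≅ 0
Ȟ^2 = (10 − 0) − 10 = 0 plus torsion [2], so Ȟ^2 ≅ Z/2

Ȟ^0 ≅ Z, Ȟ^1 ≅ 0, Ȟ^2 ≅ Z/2


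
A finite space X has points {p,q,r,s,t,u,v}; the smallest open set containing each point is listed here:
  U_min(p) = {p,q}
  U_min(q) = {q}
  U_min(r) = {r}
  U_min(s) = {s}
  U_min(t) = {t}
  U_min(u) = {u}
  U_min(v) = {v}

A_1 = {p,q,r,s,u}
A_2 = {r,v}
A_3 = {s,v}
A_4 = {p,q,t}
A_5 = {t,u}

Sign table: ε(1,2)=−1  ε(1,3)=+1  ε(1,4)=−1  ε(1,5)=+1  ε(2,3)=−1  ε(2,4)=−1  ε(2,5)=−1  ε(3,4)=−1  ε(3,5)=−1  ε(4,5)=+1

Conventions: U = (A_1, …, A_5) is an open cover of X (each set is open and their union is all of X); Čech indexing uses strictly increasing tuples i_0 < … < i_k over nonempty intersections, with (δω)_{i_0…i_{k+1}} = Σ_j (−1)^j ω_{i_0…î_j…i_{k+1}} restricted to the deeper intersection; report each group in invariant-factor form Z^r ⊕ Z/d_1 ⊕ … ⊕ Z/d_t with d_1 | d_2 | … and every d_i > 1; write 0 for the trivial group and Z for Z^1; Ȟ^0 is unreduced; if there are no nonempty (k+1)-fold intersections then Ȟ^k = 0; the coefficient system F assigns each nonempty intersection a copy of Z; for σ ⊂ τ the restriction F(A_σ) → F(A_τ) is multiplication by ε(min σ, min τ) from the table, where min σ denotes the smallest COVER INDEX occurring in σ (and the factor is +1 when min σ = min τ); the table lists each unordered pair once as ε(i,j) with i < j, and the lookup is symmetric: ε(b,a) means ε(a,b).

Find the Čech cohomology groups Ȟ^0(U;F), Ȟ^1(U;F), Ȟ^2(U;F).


nerve simplices:
  A12={r} A13={s} A14={p,q} A15={u} A23={v} A45={t}
C dims 5,6; δ0: rk 5, SNF 1^4·2
degree 0: 5−5−0 = 0 → Ȟ^0 ≅ 0
degree 1: 6−0−5 = 1 plus torsion [2] → Ȟ^1 ≅ Z ⊕ Z/2
degree 2: 0−0−0 = 0 → Ȟ^2 ≅ 0

Ȟ^0 ≅ 0, Ȟ^1 ≅ Z ⊕ Z/2, Ȟ^2 ≅ 0


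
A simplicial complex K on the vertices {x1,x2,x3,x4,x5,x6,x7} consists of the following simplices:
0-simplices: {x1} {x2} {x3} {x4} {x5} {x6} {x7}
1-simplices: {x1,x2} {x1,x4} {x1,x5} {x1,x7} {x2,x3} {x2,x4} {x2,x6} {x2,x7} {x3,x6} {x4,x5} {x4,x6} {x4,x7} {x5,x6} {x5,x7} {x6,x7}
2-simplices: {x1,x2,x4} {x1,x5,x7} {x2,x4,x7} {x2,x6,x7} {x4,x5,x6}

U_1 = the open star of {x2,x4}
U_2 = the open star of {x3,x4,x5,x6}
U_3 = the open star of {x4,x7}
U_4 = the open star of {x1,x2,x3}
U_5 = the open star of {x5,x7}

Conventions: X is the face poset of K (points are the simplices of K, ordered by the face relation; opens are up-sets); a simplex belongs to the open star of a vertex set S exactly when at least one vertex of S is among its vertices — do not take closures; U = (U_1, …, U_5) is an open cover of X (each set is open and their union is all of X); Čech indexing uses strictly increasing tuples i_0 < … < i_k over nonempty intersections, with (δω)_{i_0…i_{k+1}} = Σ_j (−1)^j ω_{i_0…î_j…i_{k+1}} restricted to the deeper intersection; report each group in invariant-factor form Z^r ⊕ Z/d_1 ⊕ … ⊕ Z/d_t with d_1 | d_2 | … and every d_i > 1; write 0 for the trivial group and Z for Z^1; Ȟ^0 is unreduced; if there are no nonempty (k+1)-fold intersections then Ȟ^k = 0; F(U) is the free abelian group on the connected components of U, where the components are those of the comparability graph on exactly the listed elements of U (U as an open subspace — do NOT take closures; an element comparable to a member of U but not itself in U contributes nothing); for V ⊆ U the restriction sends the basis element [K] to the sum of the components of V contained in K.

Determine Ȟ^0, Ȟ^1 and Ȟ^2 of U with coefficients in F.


intersection data:
  U1={{x2},{x4},{x1,x2},{x1,x4},{x2,x3},{x2,x4},{x2,x6},{x2,x7},{x4,x5},{x4,x6},{x4,x7},{x1,x2,x4},{x2,x4,x7},{x2,x6,x7},{x4,x5,x6}} U2={{x3},{x4},{x5},{x6},{x1,x4},{x1,x5},{x2,x3},{x2,x4},{x2,x6},{x3,x6},{x4,x5},{x4,x6},{x4,x7},{x5,x6},{x5,x7},{x6,x7},{x1,x2,x4},{x1,x5,x7},{x2,x4,x7},{x2,x6,x7},{x4,x5,x6}} U3={{x4},{x7},{x1,x4},{x1,x7},{x2,x4},{x2,x7},{x4,x5},{x4,x6},{x4,x7},{x5,x7},{x6,x7},{x1,x2,x4},{x1,x5,x7},{x2,x4,x7},{x2,x6,x7},{x4,x5,x6}} U4={{x1},{x2},{x3},{x1,x2},{x1,x4},{x1,x5},{x1,x7},{x2,x3},{x2,x4},{x2,x6},{x2,x7},{x3,x6},{x1,x2,x4},{x1,x5,x7},{x2,x4,x7},{x2,x6,x7}} U5={{x5},{x7},{x1,x5},{x1,x7},{x2,x7},{x4,x5},{x4,x7},{x5,x6},{x5,x7},{x6,x7},{x1,x5,x7},{x2,x4,x7},{x2,x6,x7},{x4,x5,x6}}
  U12={{x4},{x1,x4},{x2,x3},{x2,x4},{x2,x6},{x4,x5},{x4,x6},{x4,x7},{x1,x2,x4},{x2,x4,x7},{x2,x6,x7},{x4,x5,x6}} U13={{x4},{x1,x4},{x2,x4},{x2,x7},{x4,x5},{x4,x6},{x4,x7},{x1,x2,x4},{x2,x4,x7},{x2,x6,x7},{x4,x5,x6}} U14={{x2},{x1,x2},{x1,x4},{x2,x3},{x2,x4},{x2,x6},{x2,x7},{x1,x2,x4},{x2,x4,x7},{x2,x6,x7}} U15={{x2,x7},{x4,x5},{x4,x7},{x2,x4,x7},{x2,x6,x7},{x4,x5,x6}} U23={{x4},{x1,x4},{x2,x4},{x4,x5},{x4,x6},{x4,x7},{x5,x7},{x6,x7},{x1,x2,x4},{x1,x5,x7},{x2,x4,x7},{x2,x6,x7},{x4,x5,x6}} U24={{x3},{x1,x4},{x1,x5},{x2,x3},{x2,x4},{x2,x6},{x3,x6},{x1,x2,x4},{x1,x5,x7},{x2,x4,x7},{x2,x6,x7}} U25={{x5},{x1,x5},{x4,x5},{x4,x7},{x5,x6},{x5,x7},{x6,x7},{x1,x5,x7},{x2,x4,x7},{x2,x6,x7},{x4,x5,x6}} U34={{x1,x4},{x1,x7},{x2,x4},{x2,x7},{x1,x2,x4},{x1,x5,x7},{x2,x4,x7},{x2,x6,x7}} U35={{x7},{x1,x7},{x2,x7},{x4,x5},{x4,x7},{x5,x7},{x6,x7},{x1,x5,x7},{x2,x4,x7},{x2,x6,x7},{x4,x5,x6}} U45={{x1,x5},{x1,x7},{x2,x7},{x1,x5,x7},{x2,x4,x7},{x2,x6,x7}}
  U123={{x4},{x1,x4},{x2,x4},{x4,x5},{x4,x6},{x4,x7},{x1,x2,x4},{x2,x4,x7},{x2,x6,x7},{x4,x5,x6}} U124={{x1,x4},{x2,x3},{x2,x4},{x2,x6},{x1,x2,x4},{x2,x4,x7},{x2,x6,x7}} U125={{x4,x5},{x4,x7},{x2,x4,x7},{x2,x6,x7},{x4,x5,x6}} U134={{x1,x4},{x2,x4},{x2,x7},{x1,x2,x4},{x2,x4,x7},{x2,x6,x7}} U135={{x2,x7},{x4,x5},{x4,x7},{x2,x4,x7},{x2,x6,x7},{x4,x5,x6}} U145={{x2,x7},{x2,x4,x7},{x2,x6,x7}} U234={{x1,x4},{x2,x4},{x1,x2,x4},{x1,x5,x7},{x2,x4,x7},{x2,x6,x7}} U235={{x4,x5},{x4,x7},{x5,x7},{x6,x7},{x1,x5,x7},{x2,x4,x7},{x2,x6,x7},{x4,x5,x6}} U245={{x1,x5},{x1,x5,x7},{x2,x4,x7},{x2,x6,x7}} U345={{x1,x7},{x2,x7},{x1,x5,x7},{x2,x4,x7},{x2,x6,x7}}
  U1234={{x1,x4},{x2,x4},{x1,x2,x4},{x2,x4,x7},{x2,x6,x7}} U1235={{x4,x5},{x4,x7},{x2,x4,x7},{x2,x6,x7},{x4,x5,x6}} U1245={{x2,x4,x7},{x2,x6,x7}} U1345={{x2,x7},{x2,x4,x7},{x2,x6,x7}} U2345={{x1,x5,x7},{x2,x4,x7},{x2,x6,x7}}
  U12345={{x2,x4,x7},{x2,x6,x7}}
components per intersection:
  U1: {{x2},{x4},{x1,x2},{x1,x4},{x2,x3},{x2,x4},{x2,x6},{x2,x7},{x4,x5},{x4,x6},{x4,x7},{x1,x2,x4},{x2,x4,x7},{x2,x6,x7},{x4,x5,x6}}
  U2: {{x3},{x4},{x5},{x6},{x1,x4},{x1,x5},{x2,x3},{x2,x4},{x2,x6},{x3,x6},{x4,x5},{x4,x6},{x4,x7},{x5,x6},{x5,x7},{x6,x7},{x1,x2,x4},{x1,x5,x7},{x2,x4,x7},{x2,x6,x7},{x4,x5,x6}}
  U3: {{x4},{x7},{x1,x4},{x1,x7},{x2,x4},{x2,x7},{x4,x5},{x4,x6},{x4,x7},{x5,x7},{x6,x7},{x1,x2,x4},{x1,x5,x7},{x2,x4,x7},{x2,x6,x7},{x4,x5,x6}}
  U4: {{x1},{x2},{x3},{x1,x2},{x1,x4},{x1,x5},{x1,x7},{x2,x3},{x2,x4},{x2,x6},{x2,x7},{x3,x6},{x1,x2,x4},{x1,x5,x7},{x2,x4,x7},{x2,x6,x7}}
  U5: {{x5},{x7},{x1,x5},{x1,x7},{x2,x7},{x4,x5},{x4,x7},{x5,x6},{x5,x7},{x6,x7},{x1,x5,x7},{x2,x4,x7},{x2,x6,x7},{x4,x5,x6}}
  U12: {{x4},{x1,x4},{x2,x4},{x4,x5},{x4,x6},{x4,x7},{x1,x2,x4},{x2,x4,x7},{x4,x5,x6}} {{x2,x3}} {{x2,x6},{x2,x6,x7}}
  U13: {{x4},{x1,x4},{x2,x4},{x2,x7},{x4,x5},{x4,x6},{x4,x7},{x1,x2,x4},{x2,x4,x7},{x2,x6,x7},{x4,x5,x6}}
  U14: {{x2},{x1,x2},{x1,x4},{x2,x3},{x2,x4},{x2,x6},{x2,x7},{x1,x2,x4},{x2,x4,x7},{x2,x6,x7}}
  U15: {{x2,x7},{x4,x7},{x2,x4,x7},{x2,x6,x7}} {{x4,x5},{x4,x5,x6}}
  U23: {{x4},{x1,x4},{x2,x4},{x4,x5},{x4,x6},{x4,x7},{x1,x2,x4},{x2,x4,x7},{x4,x5,x6}} {{x5,x7},{x1,x5,x7}} {{x6,x7},{x2,x6,x7}}
  U24: {{x3},{x2,x3},{x3,x6}} {{x1,x4},{x2,x4},{x1,x2,x4},{x2,x4,x7}} {{x1,x5},{x1,x5,x7}} {{x2,x6},{x2,x6,x7}}
  U25: {{x5},{x1,x5},{x4,x5},{x5,x6},{x5,x7},{x1,x5,x7},{x4,x5,x6}} {{x4,x7},{x2,x4,x7}} {{x6,x7},{x2,x6,x7}}
  U34: {{x1,x4},{x2,x4},{x2,x7},{x1,x2,x4},{x2,x4,x7},{x2,x6,x7}} {{x1,x7},{x1,x5,x7}}
  U35: {{x7},{x1,x7},{x2,x7},{x4,x7},{x5,x7},{x6,x7},{x1,x5,x7},{x2,x4,x7},{x2,x6,x7}} {{x4,x5},{x4,x5,x6}}
  U45: {{x1,x5},{x1,x7},{x1,x5,x7}} {{x2,x7},{x2,x4,x7},{x2,x6,x7}}
  U123: {{x4},{x1,x4},{x2,x4},{x4,x5},{x4,x6},{x4,x7},{x1,x2,x4},{x2,x4,x7},{x4,x5,x6}} {{x2,x6,x7}}
  U124: {{x1,x4},{x2,x4},{x1,x2,x4},{x2,x4,x7}} {{x2,x3}} {{x2,x6},{x2,x6,x7}}
  U125: {{x4,x5},{x4,x5,x6}} {{x4,x7},{x2,x4,x7}} {{x2,x6,x7}}
  U134: {{x1,x4},{x2,x4},{x2,x7},{x1,x2,x4},{x2,x4,x7},{x2,x6,x7}}
  U135: {{x2,x7},{x4,x7},{x2,x4,x7},{x2,x6,x7}} {{x4,x5},{x4,x5,x6}}
  U145: {{x2,x7},{x2,x4,x7},{x2,x6,x7}}
  U234: {{x1,x4},{x2,x4},{x1,x2,x4},{x2,x4,x7}} {{x1,x5,x7}} {{x2,x6,x7}}
  U235: {{x4,x5},{x4,x5,x6}} {{x4,x7},{x2,x4,x7}} {{x5,x7},{x1,x5,x7}} {{x6,x7},{x2,x6,x7}}
  U245: {{x1,x5},{x1,x5,x7}} {{x2,x4,x7}} {{x2,x6,x7}}
  U345: {{x1,x7},{x1,x5,x7}} {{x2,x7},{x2,x4,x7},{x2,x6,x7}}
  U1234: {{x1,x4},{x2,x4},{x1,x2,x4},{x2,x4,x7}} {{x2,x6,x7}}
  U1235: {{x4,x5},{x4,x5,x6}} {{x4,x7},{x2,x4,x7}} {{x2,x6,x7}}
  U1245: {{x2,x4,x7}} {{x2,x6,x7}}
  U1345: {{x2,x7},{x2,x4,x7},{x2,x6,x7}}
  U2345: {{x1,x5,x7}} {{x2,x4,x7}} {{x2,x6,x7}}
  U12345: {{x2,x4,x7}} {{x2,x6,x7}}
C dims 5,23,24,11; δ0: rk 4, SNF 1^4; δ1: rk 15, SNF 1^15; δ2: rk 9, SNF 1^9
Ȟ^0 = (5 − 4) − 0 = 1, so Ȟ^0 ≅ Z
Ȟ^1 = (23 − 15) − 4 = 4, so Ȟ^1 ≅ Z^4
Ȟ^2 = (24 − 9) − 15 = 0, so Ȟ^2 ≅ 0

Ȟ^0 ≅ Z,  Ȟ^1 ≅ Z^4,  Ȟ^2 ≅ 0


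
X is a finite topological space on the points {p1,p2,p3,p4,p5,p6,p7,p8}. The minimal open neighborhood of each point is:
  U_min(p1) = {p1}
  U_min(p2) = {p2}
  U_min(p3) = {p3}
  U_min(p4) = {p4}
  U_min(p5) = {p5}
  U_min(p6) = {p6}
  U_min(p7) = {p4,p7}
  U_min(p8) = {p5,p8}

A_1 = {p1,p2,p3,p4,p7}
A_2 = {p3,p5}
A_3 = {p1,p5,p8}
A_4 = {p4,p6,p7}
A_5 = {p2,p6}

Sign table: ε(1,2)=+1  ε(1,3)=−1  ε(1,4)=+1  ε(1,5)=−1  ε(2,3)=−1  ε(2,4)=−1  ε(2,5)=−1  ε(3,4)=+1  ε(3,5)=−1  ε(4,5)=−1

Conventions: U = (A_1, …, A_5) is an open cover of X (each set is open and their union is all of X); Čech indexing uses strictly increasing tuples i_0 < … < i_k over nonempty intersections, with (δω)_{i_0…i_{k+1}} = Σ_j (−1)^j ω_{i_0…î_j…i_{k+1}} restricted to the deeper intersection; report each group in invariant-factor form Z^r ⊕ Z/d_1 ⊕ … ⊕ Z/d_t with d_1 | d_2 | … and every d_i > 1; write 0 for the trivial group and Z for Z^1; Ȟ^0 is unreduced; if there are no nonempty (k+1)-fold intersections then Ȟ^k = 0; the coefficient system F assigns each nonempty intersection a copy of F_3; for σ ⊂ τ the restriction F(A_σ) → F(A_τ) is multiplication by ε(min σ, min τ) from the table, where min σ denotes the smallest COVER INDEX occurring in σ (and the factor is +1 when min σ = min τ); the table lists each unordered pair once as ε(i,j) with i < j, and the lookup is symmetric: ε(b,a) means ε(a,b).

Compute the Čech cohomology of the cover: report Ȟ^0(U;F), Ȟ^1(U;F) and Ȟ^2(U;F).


cover nerve:
  A12={p3} A13={p1} A14={p4,p7} A15={p2} A23={p5} A45={p6}
C dims 5,6; δ0: rk_F3 4
Ȟ^0: (5−4)−0=1 ⇒ Z/3
Ȟ^1: (6−0)−4=2 ⇒ Z/3 ⊕ Z/3
Ȟ^2: (0−0)−0=0 ⇒ 0

Ȟ^0 ≅ Z/3, Ȟ^1 ≅ Z/3 ⊕ Z/3 and Ȟ^2 ≅ 0


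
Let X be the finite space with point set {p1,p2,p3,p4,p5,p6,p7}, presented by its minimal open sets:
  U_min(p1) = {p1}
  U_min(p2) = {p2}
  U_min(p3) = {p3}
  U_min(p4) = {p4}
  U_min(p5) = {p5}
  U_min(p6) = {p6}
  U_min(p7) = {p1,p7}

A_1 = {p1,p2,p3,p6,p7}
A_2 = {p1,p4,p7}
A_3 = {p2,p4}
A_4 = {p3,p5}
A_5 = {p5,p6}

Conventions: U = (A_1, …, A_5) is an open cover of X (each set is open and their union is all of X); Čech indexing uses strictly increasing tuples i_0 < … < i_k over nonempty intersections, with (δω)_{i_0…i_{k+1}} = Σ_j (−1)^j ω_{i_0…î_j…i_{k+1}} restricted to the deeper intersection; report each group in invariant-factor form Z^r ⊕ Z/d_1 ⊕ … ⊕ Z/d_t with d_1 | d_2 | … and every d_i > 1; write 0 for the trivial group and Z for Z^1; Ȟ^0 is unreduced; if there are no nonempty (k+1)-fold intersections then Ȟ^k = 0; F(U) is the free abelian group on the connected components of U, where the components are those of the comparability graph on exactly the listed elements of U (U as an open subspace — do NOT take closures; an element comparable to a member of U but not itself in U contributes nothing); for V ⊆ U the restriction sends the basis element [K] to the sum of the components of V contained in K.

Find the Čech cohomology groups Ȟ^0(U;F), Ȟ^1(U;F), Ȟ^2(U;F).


intersection data:
  A12={p1,p7} A13={p2} A14={p3} A15={p6} A23={p4} A45={p5}
components per intersection:
  A1: {p1,p7} {p2} {p3} {p6}
  A2: {p1,p7} {p4}
  A3: {p2} {p4}
  A4: {p3} {p5}
  A5: {p5} {p6}
  A12: {p1,p7}
  A13: {p2}
  A14: {p3}
  A15: {p6}
  A23: {p4}
  A45: {p5}
C dims 12,6; δ0: rk 6, SNF 1^6
Ȟ^0 = (12 − 6) − 0 = 6, so Ȟ^0 ≅ Z^6
Ȟ^1 = (6 − 0) − 6 = 0, so Ȟ^1 ≅ 0
Ȟ^2 = (0 − 0) − 0 = 0, so Ȟ^2 ≅ 0

Ȟ^0 ≅ Z^6, Ȟ^1 ≅ 0 and Ȟ^2 ≅ 0


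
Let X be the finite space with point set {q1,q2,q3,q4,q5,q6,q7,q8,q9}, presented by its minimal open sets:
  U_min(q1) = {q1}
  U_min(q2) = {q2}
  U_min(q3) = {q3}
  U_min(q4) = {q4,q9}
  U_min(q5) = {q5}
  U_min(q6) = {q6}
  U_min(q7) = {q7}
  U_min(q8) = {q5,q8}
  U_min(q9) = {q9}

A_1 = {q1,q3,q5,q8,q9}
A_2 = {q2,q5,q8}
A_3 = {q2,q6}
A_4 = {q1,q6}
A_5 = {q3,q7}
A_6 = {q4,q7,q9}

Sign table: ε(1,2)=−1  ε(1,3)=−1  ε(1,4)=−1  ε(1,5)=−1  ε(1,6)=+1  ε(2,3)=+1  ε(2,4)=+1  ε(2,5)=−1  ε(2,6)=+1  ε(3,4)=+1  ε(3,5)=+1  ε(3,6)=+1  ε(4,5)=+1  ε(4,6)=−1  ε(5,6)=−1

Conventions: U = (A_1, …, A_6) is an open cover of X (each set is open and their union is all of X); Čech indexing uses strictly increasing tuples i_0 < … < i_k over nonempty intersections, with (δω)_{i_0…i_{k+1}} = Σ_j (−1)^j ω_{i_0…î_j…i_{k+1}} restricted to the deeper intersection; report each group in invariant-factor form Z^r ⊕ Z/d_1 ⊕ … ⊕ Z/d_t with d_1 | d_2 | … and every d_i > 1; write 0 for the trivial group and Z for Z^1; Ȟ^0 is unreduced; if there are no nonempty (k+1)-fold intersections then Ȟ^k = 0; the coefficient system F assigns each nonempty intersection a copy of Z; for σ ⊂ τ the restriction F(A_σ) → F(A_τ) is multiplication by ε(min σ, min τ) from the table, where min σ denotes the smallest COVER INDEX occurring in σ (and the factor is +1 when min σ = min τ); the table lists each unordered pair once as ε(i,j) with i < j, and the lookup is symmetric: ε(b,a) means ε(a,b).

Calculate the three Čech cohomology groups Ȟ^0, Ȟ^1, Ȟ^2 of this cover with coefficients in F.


Ȟ^0 ≅ Z; Ȟ^1 ≅ Z^2; Ȟ^2 ≅ 0

intersection data:
  A12={q5,q8} A14={q1} A15={q3} A16={q9} A23={q2} A34={q6} A56={q7}
C dims 6,7; δ0: rk 5, SNF 1^5
Ȟ^0 = (6 − 5) − 0 = 1, so Ȟ^0 ≅ Z
Ȟ^1 = (7 − 0) − 5 = 2, so Ȟ^1 ≅ Z^2
Ȟ^2 = (0 − 0) − 0 = 0, so Ȟ^2 ≅ 0
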